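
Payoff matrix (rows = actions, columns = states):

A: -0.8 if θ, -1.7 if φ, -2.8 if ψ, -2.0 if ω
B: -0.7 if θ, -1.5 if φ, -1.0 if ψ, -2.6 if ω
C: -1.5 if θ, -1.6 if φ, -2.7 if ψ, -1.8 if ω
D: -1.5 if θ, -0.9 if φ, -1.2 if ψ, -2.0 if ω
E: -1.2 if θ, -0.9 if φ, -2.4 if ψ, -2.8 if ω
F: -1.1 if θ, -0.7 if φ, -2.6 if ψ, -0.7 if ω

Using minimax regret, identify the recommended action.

D

Column bests: θ=-0.7, φ=-0.7, ψ=-1.0, ω=-0.7.
A regrets: 0.1, 1.0, 1.8, 1.3 → max 1.8
B regrets: 0.0, 0.8, 0.0, 1.9 → max 1.9
C regrets: 0.8, 0.9, 1.7, 1.1 → max 1.7
D regrets: 0.8, 0.2, 0.2, 1.3 → max 1.3
E regrets: 0.5, 0.2, 1.4, 2.1 → max 2.1
F regrets: 0.4, 0.0, 1.6, 0.0 → max 1.6
Smallest max regret = 1.3 → D.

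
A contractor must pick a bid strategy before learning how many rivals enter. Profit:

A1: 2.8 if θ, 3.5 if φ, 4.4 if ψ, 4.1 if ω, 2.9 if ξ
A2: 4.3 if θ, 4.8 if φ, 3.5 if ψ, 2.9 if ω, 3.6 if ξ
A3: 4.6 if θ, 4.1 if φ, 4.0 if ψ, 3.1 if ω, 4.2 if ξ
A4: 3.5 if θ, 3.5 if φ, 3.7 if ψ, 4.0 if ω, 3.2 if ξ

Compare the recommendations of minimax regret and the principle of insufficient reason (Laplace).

Column bests: θ=4.6, φ=4.8, ψ=4.4, ω=4.1, ξ=4.2.
A1 regrets: 1.8, 1.3, 0.0, 0.0, 1.3 → max 1.8
A2 regrets: 0.3, 0.0, 0.9, 1.2, 0.6 → max 1.2
A3 regrets: 0.0, 0.7, 0.4, 1.0, 0.0 → max 1.0
A4 regrets: 1.1, 1.3, 0.7, 0.1, 1.0 → max 1.3
Smallest max regret = 1.0 → A3.
Row averages: A1=3.54, A2=3.82, A3=4, A4=3.58
Highest average = 4 → A3.

minimax regret → A3; laplace → A3 (agree)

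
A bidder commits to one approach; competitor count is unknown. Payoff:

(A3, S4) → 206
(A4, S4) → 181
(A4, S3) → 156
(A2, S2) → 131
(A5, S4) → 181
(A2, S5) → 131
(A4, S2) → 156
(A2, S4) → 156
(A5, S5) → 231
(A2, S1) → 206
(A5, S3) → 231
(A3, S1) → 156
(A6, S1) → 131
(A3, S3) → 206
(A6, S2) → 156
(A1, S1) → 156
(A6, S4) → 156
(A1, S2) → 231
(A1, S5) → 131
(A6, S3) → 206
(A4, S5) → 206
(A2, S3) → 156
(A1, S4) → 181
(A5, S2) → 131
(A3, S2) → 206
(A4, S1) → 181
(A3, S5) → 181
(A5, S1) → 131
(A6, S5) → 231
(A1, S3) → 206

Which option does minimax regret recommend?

Column bests: S1=206, S2=231, S3=231, S4=206, S5=231.
A1 regrets: 50, 0, 25, 25, 100 → max 100
A2 regrets: 0, 100, 75, 50, 100 → max 100
A3 regrets: 50, 25, 25, 0, 50 → max 50
A4 regrets: 25, 75, 75, 25, 25 → max 75
A5 regrets: 75, 100, 0, 25, 0 → max 100
A6 regrets: 75, 75, 25, 50, 0 → max 75
Smallest max regret = 50 → A3.

A3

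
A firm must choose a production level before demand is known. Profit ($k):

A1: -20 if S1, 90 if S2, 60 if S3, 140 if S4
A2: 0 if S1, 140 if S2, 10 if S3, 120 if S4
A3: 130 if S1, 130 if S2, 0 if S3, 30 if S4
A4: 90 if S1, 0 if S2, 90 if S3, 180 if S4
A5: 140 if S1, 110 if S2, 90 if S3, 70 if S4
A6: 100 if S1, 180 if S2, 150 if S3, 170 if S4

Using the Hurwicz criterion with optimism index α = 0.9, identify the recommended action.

A6

A1: 0.9·140 + 0.1·(-20) = 124
A2: 0.9·140 + 0.1·0 = 126
A3: 0.9·130 + 0.1·0 = 117
A4: 0.9·180 + 0.1·0 = 162
A5: 0.9·140 + 0.1·70 = 133
A6: 0.9·180 + 0.1·100 = 172
Highest Hurwicz score = 172 → A6.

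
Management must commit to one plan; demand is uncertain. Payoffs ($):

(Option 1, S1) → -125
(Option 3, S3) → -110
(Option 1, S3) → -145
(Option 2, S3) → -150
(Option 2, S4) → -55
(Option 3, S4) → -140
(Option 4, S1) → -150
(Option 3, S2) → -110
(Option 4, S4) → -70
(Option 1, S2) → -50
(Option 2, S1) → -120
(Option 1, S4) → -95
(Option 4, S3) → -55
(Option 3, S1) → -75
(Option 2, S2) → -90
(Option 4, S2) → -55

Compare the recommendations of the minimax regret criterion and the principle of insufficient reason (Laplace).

minimax regret → Option 4; laplace → Option 4 (agree)

Column bests: S1=-75, S2=-50, S3=-55, S4=-55.
Option 1 regrets: 50, 0, 90, 40 → max 90
Option 2 regrets: 45, 40, 95, 0 → max 95
Option 3 regrets: 0, 60, 55, 85 → max 85
Option 4 regrets: 75, 5, 0, 15 → max 75
Smallest max regret = 75 → Option 4.
Row averages: Option 1=-103.75, Option 2=-103.75, Option 3=-108.75, Option 4=-82.5
Highest average = -82.5 → Option 4.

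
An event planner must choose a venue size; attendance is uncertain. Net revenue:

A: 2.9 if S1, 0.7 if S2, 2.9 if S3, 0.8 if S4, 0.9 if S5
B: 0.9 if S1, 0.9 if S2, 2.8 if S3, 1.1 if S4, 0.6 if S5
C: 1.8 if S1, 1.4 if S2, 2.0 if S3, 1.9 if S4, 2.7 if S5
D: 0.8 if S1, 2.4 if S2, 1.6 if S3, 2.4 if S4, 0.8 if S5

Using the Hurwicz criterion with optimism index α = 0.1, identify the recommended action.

C

A: 0.1·2.9 + 0.9·0.7 = 0.92
B: 0.1·2.8 + 0.9·0.6 = 0.82
C: 0.1·2.7 + 0.9·1.4 = 1.53
D: 0.1·2.4 + 0.9·0.8 = 0.96
Highest Hurwicz score = 1.53 → C.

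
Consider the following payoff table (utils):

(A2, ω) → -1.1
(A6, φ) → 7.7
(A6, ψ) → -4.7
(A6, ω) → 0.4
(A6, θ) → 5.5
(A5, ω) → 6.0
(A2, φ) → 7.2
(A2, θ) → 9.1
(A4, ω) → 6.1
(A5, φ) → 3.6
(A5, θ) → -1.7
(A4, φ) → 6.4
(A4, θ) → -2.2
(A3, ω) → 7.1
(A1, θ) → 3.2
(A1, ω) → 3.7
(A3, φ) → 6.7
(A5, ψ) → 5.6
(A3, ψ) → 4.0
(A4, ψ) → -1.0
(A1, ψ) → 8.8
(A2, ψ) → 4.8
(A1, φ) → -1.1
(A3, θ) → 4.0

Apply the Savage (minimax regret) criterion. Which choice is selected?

Column bests: θ=9.1, φ=7.7, ψ=8.8, ω=7.1.
A1 regrets: 5.9, 8.8, 0.0, 3.4 → max 8.8
A2 regrets: 0.0, 0.5, 4.0, 8.2 → max 8.2
A3 regrets: 5.1, 1.0, 4.8, 0.0 → max 5.1
A4 regrets: 11.3, 1.3, 9.8, 1.0 → max 11.3
A5 regrets: 10.8, 4.1, 3.2, 1.1 → max 10.8
A6 regrets: 3.6, 0.0, 13.5, 6.7 → max 13.5
Smallest max regret = 5.1 → A3.

A3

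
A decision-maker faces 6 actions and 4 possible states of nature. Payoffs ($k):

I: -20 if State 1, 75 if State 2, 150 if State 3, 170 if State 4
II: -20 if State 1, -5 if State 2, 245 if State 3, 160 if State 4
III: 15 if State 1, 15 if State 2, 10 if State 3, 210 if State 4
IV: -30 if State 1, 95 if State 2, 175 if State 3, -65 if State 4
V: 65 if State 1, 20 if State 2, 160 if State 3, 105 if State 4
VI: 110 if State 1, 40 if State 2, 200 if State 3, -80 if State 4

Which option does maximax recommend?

II

Row maxima: I=170, II=245, III=210, IV=175, V=160, VI=200
Best best-case = 245 → II.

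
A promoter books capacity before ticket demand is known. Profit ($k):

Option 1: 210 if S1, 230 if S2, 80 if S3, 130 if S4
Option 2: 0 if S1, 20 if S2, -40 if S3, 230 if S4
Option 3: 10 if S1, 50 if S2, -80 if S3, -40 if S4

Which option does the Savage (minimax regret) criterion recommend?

Option 1

Column bests: S1=210, S2=230, S3=80, S4=230.
Option 1 regrets: 0, 0, 0, 100 → max 100
Option 2 regrets: 210, 210, 120, 0 → max 210
Option 3 regrets: 200, 180, 160, 270 → max 270
Smallest max regret = 100 → Option 1.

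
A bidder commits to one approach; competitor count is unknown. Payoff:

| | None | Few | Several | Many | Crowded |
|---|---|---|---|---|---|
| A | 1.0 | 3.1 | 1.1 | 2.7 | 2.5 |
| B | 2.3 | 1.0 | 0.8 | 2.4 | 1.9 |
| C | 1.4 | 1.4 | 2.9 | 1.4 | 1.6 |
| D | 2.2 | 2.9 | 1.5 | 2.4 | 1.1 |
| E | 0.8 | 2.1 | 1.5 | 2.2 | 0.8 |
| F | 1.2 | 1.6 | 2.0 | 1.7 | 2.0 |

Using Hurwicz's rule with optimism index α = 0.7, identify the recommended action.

A

A: 0.7·3.1 + 0.3·1.0 = 2.47
B: 0.7·2.4 + 0.3·0.8 = 1.92
C: 0.7·2.9 + 0.3·1.4 = 2.45
D: 0.7·2.9 + 0.3·1.1 = 2.36
E: 0.7·2.2 + 0.3·0.8 = 1.78
F: 0.7·2.0 + 0.3·1.2 = 1.76
Highest Hurwicz score = 2.47 → A.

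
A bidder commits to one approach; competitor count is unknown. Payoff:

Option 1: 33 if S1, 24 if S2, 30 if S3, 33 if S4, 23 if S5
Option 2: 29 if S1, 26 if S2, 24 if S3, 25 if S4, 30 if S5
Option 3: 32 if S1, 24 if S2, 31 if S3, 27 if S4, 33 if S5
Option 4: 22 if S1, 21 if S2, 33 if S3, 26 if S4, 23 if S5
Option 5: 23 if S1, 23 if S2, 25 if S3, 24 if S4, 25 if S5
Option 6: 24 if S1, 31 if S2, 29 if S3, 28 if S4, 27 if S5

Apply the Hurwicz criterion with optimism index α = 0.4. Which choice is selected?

Option 1: 0.4·33 + 0.6·23 = 27
Option 2: 0.4·30 + 0.6·24 = 26.4
Option 3: 0.4·33 + 0.6·24 = 27.6
Option 4: 0.4·33 + 0.6·21 = 25.8
Option 5: 0.4·25 + 0.6·23 = 23.8
Option 6: 0.4·31 + 0.6·24 = 26.8
Highest Hurwicz score = 27.6 → Option 3.

Option 3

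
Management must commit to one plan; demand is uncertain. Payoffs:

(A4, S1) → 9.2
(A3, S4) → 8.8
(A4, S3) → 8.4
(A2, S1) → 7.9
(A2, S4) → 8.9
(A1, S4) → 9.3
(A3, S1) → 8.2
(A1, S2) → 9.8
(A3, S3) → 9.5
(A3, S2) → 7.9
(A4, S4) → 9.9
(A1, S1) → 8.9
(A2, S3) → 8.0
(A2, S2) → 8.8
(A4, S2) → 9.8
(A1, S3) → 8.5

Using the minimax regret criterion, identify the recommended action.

A1

Column bests: S1=9.2, S2=9.8, S3=9.5, S4=9.9.
A1 regrets: 0.3, 0.0, 1.0, 0.6 → max 1.0
A2 regrets: 1.3, 1.0, 1.5, 1.0 → max 1.5
A3 regrets: 1.0, 1.9, 0.0, 1.1 → max 1.9
A4 regrets: 0.0, 0.0, 1.1, 0.0 → max 1.1
Smallest max regret = 1.0 → A1.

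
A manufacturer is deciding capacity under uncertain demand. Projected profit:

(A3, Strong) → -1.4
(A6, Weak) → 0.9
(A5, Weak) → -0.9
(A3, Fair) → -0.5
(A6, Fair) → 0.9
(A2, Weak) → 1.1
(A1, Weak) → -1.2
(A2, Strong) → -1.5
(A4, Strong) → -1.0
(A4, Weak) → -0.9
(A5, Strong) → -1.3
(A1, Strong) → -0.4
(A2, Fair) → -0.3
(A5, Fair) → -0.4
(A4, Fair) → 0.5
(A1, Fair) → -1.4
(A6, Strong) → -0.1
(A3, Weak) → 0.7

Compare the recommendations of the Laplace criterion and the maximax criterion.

Row averages: A1=-1, A2=-7/30, A3=-0.4, A4=-7/15, A5=-13/15, A6=17/30
Highest average = 17/30 → A6.
Row maxima: A1=-0.4, A2=1.1, A3=0.7, A4=0.5, A5=-0.4, A6=0.9
Best best-case = 1.1 → A2.

laplace → A6; maximax → A2 (disagree)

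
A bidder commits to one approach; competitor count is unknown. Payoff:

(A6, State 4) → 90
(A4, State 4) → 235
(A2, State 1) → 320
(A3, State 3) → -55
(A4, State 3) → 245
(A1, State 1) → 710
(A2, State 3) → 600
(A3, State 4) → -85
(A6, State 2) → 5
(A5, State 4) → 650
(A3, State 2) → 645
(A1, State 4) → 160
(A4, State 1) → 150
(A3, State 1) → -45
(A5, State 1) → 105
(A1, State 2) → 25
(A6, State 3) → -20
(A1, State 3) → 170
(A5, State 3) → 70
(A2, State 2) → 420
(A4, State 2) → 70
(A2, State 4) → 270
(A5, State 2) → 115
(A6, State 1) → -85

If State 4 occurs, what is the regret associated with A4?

415

Best payoff under State 4 is 650.
Regret = 650 − 235 = 415.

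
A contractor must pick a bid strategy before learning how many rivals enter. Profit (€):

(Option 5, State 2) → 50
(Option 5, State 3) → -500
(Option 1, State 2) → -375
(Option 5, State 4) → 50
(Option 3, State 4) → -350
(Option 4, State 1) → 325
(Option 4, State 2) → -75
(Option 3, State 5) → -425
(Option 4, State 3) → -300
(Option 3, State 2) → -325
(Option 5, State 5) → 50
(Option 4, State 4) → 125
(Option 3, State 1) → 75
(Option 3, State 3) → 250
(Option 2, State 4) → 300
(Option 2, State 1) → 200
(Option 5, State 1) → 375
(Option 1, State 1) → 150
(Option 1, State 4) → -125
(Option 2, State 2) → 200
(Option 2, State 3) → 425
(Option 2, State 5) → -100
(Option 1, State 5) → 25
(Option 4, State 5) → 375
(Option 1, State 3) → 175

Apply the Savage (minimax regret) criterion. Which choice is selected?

Option 2

Column bests: State 1=375, State 2=200, State 3=425, State 4=300, State 5=375.
Option 1 regrets: 225, 575, 250, 425, 350 → max 575
Option 2 regrets: 175, 0, 0, 0, 475 → max 475
Option 3 regrets: 300, 525, 175, 650, 800 → max 800
Option 4 regrets: 50, 275, 725, 175, 0 → max 725
Option 5 regrets: 0, 150, 925, 250, 325 → max 925
Smallest max regret = 475 → Option 2.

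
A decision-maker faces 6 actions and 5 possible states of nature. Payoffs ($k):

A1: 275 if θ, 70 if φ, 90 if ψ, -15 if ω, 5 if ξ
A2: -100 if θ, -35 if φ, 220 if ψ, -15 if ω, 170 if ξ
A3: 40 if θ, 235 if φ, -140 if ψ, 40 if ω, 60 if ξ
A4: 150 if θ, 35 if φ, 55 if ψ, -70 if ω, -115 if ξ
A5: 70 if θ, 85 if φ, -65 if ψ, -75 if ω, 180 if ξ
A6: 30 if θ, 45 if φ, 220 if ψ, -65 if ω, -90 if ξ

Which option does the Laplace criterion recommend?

Row averages: A1=85, A2=48, A3=47, A4=11, A5=39, A6=28
Highest average = 85 → A1.

A1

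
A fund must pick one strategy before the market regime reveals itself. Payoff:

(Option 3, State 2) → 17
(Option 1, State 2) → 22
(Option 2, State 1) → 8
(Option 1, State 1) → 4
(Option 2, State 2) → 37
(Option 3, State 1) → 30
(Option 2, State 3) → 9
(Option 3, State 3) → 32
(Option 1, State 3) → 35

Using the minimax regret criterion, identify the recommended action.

Column bests: State 1=30, State 2=37, State 3=35.
Option 1 regrets: 26, 15, 0 → max 26
Option 2 regrets: 22, 0, 26 → max 26
Option 3 regrets: 0, 20, 3 → max 20
Smallest max regret = 20 → Option 3.

Option 3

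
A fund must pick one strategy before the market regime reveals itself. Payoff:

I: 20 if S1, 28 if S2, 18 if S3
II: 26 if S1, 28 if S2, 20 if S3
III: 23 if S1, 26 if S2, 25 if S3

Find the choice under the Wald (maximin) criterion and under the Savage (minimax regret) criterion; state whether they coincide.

Row minima: I=18, II=20, III=23
Best worst-case = 23 → III.
Column bests: S1=26, S2=28, S3=25.
I regrets: 6, 0, 7 → max 7
II regrets: 0, 0, 5 → max 5
III regrets: 3, 2, 0 → max 3
Smallest max regret = 3 → III.

maximin → III; minimax regret → III (agree)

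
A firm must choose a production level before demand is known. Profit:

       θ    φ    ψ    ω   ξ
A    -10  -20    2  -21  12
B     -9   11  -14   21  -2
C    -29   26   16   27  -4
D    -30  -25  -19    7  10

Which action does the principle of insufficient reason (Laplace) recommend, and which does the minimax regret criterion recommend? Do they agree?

laplace → C; minimax regret → C (agree)

Row averages: A=-7.4, B=1.4, C=7.2, D=-11.4
Highest average = 7.2 → C.
Column bests: θ=-9, φ=26, ψ=16, ω=27, ξ=12.
A regrets: 1, 46, 14, 48, 0 → max 48
B regrets: 0, 15, 30, 6, 14 → max 30
C regrets: 20, 0, 0, 0, 16 → max 20
D regrets: 21, 51, 35, 20, 2 → max 51
Smallest max regret = 20 → C.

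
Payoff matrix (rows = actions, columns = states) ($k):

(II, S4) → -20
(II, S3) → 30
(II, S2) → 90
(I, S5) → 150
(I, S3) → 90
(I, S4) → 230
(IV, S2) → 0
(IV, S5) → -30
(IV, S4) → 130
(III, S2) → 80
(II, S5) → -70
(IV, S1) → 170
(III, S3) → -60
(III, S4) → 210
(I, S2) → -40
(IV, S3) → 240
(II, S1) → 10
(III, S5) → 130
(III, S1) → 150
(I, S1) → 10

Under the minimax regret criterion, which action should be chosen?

Column bests: S1=170, S2=90, S3=240, S4=230, S5=150.
I regrets: 160, 130, 150, 0, 0 → max 160
II regrets: 160, 0, 210, 250, 220 → max 250
III regrets: 20, 10, 300, 20, 20 → max 300
IV regrets: 0, 90, 0, 100, 180 → max 180
Smallest max regret = 160 → I.

I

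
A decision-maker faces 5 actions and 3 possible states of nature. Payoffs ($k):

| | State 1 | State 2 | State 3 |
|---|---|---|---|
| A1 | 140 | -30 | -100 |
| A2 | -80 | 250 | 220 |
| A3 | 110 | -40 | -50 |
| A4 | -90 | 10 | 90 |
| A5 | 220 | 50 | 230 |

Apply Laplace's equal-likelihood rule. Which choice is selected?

A5

Row averages: A1=10/3, A2=130, A3=20/3, A4=10/3, A5=500/3
Highest average = 500/3 → A5.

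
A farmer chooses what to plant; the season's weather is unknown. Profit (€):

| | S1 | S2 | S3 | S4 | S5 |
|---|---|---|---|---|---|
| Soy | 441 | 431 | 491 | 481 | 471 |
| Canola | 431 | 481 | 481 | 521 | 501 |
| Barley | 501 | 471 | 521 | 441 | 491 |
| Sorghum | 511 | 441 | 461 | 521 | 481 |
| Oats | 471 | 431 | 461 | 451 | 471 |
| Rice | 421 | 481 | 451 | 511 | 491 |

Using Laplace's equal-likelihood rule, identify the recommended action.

Barley

Row averages: Soy=463, Canola=483, Barley=485, Sorghum=483, Oats=457, Rice=471
Highest average = 485 → Barley.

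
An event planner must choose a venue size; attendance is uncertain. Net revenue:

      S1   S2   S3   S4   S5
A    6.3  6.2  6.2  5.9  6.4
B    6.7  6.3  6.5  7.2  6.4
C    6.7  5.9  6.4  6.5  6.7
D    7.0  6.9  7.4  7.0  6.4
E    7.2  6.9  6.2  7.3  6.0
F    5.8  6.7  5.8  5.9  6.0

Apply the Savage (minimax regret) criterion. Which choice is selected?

Column bests: S1=7.2, S2=6.9, S3=7.4, S4=7.3, S5=6.7.
A regrets: 0.9, 0.7, 1.2, 1.4, 0.3 → max 1.4
B regrets: 0.5, 0.6, 0.9, 0.1, 0.3 → max 0.9
C regrets: 0.5, 1.0, 1.0, 0.8, 0.0 → max 1.0
D regrets: 0.2, 0.0, 0.0, 0.3, 0.3 → max 0.3
E regrets: 0.0, 0.0, 1.2, 0.0, 0.7 → max 1.2
F regrets: 1.4, 0.2, 1.6, 1.4, 0.7 → max 1.6
Smallest max regret = 0.3 → D.

D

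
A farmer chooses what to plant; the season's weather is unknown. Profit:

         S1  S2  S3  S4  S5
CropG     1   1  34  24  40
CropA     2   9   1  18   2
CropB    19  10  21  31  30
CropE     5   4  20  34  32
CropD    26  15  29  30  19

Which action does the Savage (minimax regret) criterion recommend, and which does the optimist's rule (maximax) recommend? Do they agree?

minimax regret → CropB; maximax → CropG (disagree)

Column bests: S1=26, S2=15, S3=34, S4=34, S5=40.
CropG regrets: 25, 14, 0, 10, 0 → max 25
CropA regrets: 24, 6, 33, 16, 38 → max 38
CropB regrets: 7, 5, 13, 3, 10 → max 13
CropE regrets: 21, 11, 14, 0, 8 → max 21
CropD regrets: 0, 0, 5, 4, 21 → max 21
Smallest max regret = 13 → CropB.
Row maxima: CropG=40, CropA=18, CropB=31, CropE=34, CropD=30
Best best-case = 40 → CropG.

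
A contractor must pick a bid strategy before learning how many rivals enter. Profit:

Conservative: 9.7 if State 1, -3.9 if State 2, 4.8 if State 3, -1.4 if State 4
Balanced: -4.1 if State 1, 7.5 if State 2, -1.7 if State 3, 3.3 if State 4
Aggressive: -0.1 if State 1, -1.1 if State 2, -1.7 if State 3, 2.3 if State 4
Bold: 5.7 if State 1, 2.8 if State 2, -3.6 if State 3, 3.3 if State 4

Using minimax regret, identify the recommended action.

Bold

Column bests: State 1=9.7, State 2=7.5, State 3=4.8, State 4=3.3.
Conservative regrets: 0.0, 11.4, 0.0, 4.7 → max 11.4
Balanced regrets: 13.8, 0.0, 6.5, 0.0 → max 13.8
Aggressive regrets: 9.8, 8.6, 6.5, 1.0 → max 9.8
Bold regrets: 4.0, 4.7, 8.4, 0.0 → max 8.4
Smallest max regret = 8.4 → Bold.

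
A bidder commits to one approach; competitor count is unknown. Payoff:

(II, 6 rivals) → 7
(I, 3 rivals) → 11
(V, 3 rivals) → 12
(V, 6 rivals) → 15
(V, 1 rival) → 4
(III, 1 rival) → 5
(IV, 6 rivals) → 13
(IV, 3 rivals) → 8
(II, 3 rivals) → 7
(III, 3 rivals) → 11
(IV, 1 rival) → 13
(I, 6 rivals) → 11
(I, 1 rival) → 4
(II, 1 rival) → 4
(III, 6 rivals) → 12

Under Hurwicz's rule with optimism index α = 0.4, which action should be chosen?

IV

I: 0.4·11 + 0.6·4 = 6.8
II: 0.4·7 + 0.6·4 = 5.2
III: 0.4·12 + 0.6·5 = 7.8
IV: 0.4·13 + 0.6·8 = 10
V: 0.4·15 + 0.6·4 = 8.4
Highest Hurwicz score = 10 → IV.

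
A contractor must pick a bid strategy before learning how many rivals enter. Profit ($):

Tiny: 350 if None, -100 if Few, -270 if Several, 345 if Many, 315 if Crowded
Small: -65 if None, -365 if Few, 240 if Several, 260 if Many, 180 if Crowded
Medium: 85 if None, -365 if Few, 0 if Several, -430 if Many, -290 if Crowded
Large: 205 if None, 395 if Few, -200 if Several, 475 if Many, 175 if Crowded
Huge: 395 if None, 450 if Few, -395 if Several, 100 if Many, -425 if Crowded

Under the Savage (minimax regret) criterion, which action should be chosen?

Large

Column bests: None=395, Few=450, Several=240, Many=475, Crowded=315.
Tiny regrets: 45, 550, 510, 130, 0 → max 550
Small regrets: 460, 815, 0, 215, 135 → max 815
Medium regrets: 310, 815, 240, 905, 605 → max 905
Large regrets: 190, 55, 440, 0, 140 → max 440
Huge regrets: 0, 0, 635, 375, 740 → max 740
Smallest max regret = 440 → Large.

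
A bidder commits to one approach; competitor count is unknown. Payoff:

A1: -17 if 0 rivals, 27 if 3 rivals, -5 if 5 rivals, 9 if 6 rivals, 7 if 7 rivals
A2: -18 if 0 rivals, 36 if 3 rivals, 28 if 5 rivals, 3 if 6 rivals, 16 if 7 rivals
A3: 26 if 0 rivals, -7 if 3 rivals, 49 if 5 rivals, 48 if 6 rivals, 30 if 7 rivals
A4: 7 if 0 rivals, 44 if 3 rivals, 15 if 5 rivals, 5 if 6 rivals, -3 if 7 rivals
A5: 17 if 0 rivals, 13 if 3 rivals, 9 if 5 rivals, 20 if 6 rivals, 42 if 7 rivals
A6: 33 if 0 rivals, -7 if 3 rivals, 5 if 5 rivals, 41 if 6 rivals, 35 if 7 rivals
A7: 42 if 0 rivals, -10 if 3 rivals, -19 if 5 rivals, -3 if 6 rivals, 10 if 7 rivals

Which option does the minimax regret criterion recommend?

Column bests: 0 rivals=42, 3 rivals=44, 5 rivals=49, 6 rivals=48, 7 rivals=42.
A1 regrets: 59, 17, 54, 39, 35 → max 59
A2 regrets: 60, 8, 21, 45, 26 → max 60
A3 regrets: 16, 51, 0, 0, 12 → max 51
A4 regrets: 35, 0, 34, 43, 45 → max 45
A5 regrets: 25, 31, 40, 28, 0 → max 40
A6 regrets: 9, 51, 44, 7, 7 → max 51
A7 regrets: 0, 54, 68, 51, 32 → max 68
Smallest max regret = 40 → A5.

A5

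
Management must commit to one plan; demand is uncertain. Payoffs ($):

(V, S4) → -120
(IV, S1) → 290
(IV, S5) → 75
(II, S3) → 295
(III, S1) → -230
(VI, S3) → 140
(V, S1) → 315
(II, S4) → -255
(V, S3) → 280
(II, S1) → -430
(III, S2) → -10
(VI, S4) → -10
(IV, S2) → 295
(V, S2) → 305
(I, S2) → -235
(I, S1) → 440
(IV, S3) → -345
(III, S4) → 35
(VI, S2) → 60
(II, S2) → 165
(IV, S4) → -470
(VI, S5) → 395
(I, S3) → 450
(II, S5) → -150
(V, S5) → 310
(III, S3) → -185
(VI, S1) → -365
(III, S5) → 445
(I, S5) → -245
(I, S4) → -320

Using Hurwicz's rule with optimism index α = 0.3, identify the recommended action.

V

I: 0.3·450 + 0.7·(-320) = -89
II: 0.3·295 + 0.7·(-430) = -212.5
III: 0.3·445 + 0.7·(-230) = -27.5
IV: 0.3·295 + 0.7·(-470) = -240.5
V: 0.3·315 + 0.7·(-120) = 10.5
VI: 0.3·395 + 0.7·(-365) = -137
Highest Hurwicz score = 10.5 → V.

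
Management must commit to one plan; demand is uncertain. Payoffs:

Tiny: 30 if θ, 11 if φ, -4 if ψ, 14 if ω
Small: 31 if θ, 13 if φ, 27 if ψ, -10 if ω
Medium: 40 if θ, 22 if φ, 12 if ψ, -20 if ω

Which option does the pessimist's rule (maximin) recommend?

Tiny

Row minima: Tiny=-4, Small=-10, Medium=-20
Best worst-case = -4 → Tiny.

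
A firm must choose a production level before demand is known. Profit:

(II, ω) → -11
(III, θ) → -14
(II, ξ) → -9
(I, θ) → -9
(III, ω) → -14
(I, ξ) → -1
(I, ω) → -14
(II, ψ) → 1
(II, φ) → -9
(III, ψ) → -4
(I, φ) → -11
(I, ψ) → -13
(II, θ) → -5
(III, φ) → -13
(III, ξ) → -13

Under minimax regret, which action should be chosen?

Column bests: θ=-5, φ=-9, ψ=1, ω=-11, ξ=-1.
I regrets: 4, 2, 14, 3, 0 → max 14
II regrets: 0, 0, 0, 0, 8 → max 8
III regrets: 9, 4, 5, 3, 12 → max 12
Smallest max regret = 8 → II.

II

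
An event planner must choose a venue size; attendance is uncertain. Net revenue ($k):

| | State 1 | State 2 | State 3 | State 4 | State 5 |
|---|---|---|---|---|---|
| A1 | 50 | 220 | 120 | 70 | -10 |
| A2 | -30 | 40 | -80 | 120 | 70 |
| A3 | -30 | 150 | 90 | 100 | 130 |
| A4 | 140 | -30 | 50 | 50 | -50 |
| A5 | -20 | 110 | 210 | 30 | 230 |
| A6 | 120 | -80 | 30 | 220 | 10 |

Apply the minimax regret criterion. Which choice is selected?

A3

Column bests: State 1=140, State 2=220, State 3=210, State 4=220, State 5=230.
A1 regrets: 90, 0, 90, 150, 240 → max 240
A2 regrets: 170, 180, 290, 100, 160 → max 290
A3 regrets: 170, 70, 120, 120, 100 → max 170
A4 regrets: 0, 250, 160, 170, 280 → max 280
A5 regrets: 160, 110, 0, 190, 0 → max 190
A6 regrets: 20, 300, 180, 0, 220 → max 300
Smallest max regret = 170 → A3.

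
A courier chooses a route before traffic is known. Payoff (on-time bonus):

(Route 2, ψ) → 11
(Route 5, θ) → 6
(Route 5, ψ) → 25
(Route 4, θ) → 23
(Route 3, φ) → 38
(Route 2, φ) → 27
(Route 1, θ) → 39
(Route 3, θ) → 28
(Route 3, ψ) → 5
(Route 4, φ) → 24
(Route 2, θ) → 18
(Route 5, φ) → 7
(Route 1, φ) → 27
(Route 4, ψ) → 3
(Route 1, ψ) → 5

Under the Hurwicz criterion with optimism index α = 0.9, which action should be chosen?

Route 1

Route 1: 0.9·39 + 0.1·5 = 35.6
Route 2: 0.9·27 + 0.1·11 = 25.4
Route 3: 0.9·38 + 0.1·5 = 34.7
Route 4: 0.9·24 + 0.1·3 = 21.9
Route 5: 0.9·25 + 0.1·6 = 23.1
Highest Hurwicz score = 35.6 → Route 1.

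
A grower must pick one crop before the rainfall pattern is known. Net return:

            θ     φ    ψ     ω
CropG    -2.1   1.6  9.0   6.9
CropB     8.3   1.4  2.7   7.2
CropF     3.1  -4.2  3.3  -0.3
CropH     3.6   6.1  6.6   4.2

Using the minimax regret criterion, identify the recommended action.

Column bests: θ=8.3, φ=6.1, ψ=9.0, ω=7.2.
CropG regrets: 10.4, 4.5, 0.0, 0.3 → max 10.4
CropB regrets: 0.0, 4.7, 6.3, 0.0 → max 6.3
CropF regrets: 5.2, 10.3, 5.7, 7.5 → max 10.3
CropH regrets: 4.7, 0.0, 2.4, 3.0 → max 4.7
Smallest max regret = 4.7 → CropH.

CropH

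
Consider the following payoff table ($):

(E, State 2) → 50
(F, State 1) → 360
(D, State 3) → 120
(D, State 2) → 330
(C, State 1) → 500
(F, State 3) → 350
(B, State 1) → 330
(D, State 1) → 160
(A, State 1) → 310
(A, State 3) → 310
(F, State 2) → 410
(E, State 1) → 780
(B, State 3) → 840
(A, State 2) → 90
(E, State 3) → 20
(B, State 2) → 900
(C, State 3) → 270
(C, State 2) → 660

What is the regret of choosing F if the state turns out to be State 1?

420

Best payoff under State 1 is 780.
Regret = 780 − 360 = 420.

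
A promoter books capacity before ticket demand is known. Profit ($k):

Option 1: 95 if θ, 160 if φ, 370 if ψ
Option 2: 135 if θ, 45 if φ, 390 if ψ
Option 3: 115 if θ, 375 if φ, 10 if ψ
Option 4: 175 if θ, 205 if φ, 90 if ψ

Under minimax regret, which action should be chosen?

Option 1

Column bests: θ=175, φ=375, ψ=390.
Option 1 regrets: 80, 215, 20 → max 215
Option 2 regrets: 40, 330, 0 → max 330
Option 3 regrets: 60, 0, 380 → max 380
Option 4 regrets: 0, 170, 300 → max 300
Smallest max regret = 215 → Option 1.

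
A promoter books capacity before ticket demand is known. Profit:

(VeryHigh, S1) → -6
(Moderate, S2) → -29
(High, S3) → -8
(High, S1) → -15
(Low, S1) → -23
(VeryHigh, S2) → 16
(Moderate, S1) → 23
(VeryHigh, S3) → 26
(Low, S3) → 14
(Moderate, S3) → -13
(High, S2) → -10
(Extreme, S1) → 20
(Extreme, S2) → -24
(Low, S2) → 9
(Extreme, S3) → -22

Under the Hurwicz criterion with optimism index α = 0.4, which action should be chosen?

VeryHigh

Low: 0.4·14 + 0.6·(-23) = -8.2
Moderate: 0.4·23 + 0.6·(-29) = -8.2
High: 0.4·(-8) + 0.6·(-15) = -12.2
VeryHigh: 0.4·26 + 0.6·(-6) = 6.8
Extreme: 0.4·20 + 0.6·(-24) = -6.4
Highest Hurwicz score = 6.8 → VeryHigh.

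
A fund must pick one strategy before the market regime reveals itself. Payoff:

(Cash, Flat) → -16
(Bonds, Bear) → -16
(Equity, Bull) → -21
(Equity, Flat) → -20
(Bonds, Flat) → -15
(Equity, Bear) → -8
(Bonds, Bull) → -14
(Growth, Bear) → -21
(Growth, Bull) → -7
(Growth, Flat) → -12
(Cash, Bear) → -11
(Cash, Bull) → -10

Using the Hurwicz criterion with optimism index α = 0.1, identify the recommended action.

Cash

Bonds: 0.1·(-14) + 0.9·(-16) = -15.8
Equity: 0.1·(-8) + 0.9·(-21) = -19.7
Cash: 0.1·(-10) + 0.9·(-16) = -15.4
Growth: 0.1·(-7) + 0.9·(-21) = -19.6
Highest Hurwicz score = -15.4 → Cash.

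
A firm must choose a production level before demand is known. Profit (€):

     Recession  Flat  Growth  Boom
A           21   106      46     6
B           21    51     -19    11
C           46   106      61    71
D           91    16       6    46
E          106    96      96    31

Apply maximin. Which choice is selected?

C

Row minima: A=6, B=-19, C=46, D=6, E=31
Best worst-case = 46 → C.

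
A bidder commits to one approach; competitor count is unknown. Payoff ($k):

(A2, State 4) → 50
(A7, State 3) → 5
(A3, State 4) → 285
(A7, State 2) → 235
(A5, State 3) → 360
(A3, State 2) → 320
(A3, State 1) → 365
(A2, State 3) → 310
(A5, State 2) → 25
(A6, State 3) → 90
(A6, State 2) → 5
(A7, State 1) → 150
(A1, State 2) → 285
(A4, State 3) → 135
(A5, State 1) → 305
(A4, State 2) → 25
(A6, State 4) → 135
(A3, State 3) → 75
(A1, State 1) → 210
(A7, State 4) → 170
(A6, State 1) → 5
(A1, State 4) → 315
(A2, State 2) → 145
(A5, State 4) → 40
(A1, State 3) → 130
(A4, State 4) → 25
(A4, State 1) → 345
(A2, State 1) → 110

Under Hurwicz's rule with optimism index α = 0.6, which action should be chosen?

A3

A1: 0.6·315 + 0.4·130 = 241
A2: 0.6·310 + 0.4·50 = 206
A3: 0.6·365 + 0.4·75 = 249
A4: 0.6·345 + 0.4·25 = 217
A5: 0.6·360 + 0.4·25 = 226
A6: 0.6·135 + 0.4·5 = 83
A7: 0.6·235 + 0.4·5 = 143
Highest Hurwicz score = 249 → A3.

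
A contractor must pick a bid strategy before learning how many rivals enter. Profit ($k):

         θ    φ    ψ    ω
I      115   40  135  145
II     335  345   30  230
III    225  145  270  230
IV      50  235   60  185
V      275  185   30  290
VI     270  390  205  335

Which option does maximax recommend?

Row maxima: I=145, II=345, III=270, IV=235, V=290, VI=390
Best best-case = 390 → VI.

VI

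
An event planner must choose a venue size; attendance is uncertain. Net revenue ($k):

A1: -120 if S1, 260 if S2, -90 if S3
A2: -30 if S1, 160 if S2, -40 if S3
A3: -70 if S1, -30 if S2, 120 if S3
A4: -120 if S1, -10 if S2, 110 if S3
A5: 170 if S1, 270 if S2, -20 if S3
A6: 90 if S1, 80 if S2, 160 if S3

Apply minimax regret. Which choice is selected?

A5

Column bests: S1=170, S2=270, S3=160.
A1 regrets: 290, 10, 250 → max 290
A2 regrets: 200, 110, 200 → max 200
A3 regrets: 240, 300, 40 → max 300
A4 regrets: 290, 280, 50 → max 290
A5 regrets: 0, 0, 180 → max 180
A6 regrets: 80, 190, 0 → max 190
Smallest max regret = 180 → A5.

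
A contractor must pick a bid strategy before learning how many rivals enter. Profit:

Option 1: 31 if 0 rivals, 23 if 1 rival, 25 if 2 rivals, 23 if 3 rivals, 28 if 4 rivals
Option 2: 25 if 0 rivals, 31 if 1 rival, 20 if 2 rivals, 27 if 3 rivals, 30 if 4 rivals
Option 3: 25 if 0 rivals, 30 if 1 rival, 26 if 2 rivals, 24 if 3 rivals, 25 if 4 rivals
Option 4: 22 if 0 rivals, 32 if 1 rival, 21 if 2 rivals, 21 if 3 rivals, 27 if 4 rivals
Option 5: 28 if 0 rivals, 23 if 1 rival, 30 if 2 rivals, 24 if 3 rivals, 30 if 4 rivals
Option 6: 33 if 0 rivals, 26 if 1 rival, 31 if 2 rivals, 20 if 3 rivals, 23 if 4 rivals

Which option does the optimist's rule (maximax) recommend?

Row maxima: Option 1=31, Option 2=31, Option 3=30, Option 4=32, Option 5=30, Option 6=33
Best best-case = 33 → Option 6.

Option 6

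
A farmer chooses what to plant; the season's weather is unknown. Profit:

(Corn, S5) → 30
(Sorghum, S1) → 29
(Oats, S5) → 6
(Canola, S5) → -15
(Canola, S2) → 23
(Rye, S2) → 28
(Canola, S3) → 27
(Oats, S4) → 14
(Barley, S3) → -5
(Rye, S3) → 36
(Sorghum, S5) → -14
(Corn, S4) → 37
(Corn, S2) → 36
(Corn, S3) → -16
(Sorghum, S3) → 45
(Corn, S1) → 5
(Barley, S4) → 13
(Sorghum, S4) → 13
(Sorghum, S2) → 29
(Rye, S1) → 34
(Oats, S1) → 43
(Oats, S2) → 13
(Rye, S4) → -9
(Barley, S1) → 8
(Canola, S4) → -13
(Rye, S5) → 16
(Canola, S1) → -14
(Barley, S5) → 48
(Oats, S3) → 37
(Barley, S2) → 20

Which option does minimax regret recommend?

Oats

Column bests: S1=43, S2=36, S3=45, S4=37, S5=48.
Canola regrets: 57, 13, 18, 50, 63 → max 63
Sorghum regrets: 14, 7, 0, 24, 62 → max 62
Barley regrets: 35, 16, 50, 24, 0 → max 50
Oats regrets: 0, 23, 8, 23, 42 → max 42
Corn regrets: 38, 0, 61, 0, 18 → max 61
Rye regrets: 9, 8, 9, 46, 32 → max 46
Smallest max regret = 42 → Oats.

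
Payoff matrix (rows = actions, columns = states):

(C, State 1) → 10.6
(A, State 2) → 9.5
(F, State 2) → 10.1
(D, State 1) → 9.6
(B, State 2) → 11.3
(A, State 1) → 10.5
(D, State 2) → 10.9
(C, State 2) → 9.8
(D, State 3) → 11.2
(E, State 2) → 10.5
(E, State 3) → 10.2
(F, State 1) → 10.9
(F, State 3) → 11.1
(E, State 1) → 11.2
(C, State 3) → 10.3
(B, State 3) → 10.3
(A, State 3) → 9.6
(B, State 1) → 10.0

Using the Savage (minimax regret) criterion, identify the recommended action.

E

Column bests: State 1=11.2, State 2=11.3, State 3=11.2.
A regrets: 0.7, 1.8, 1.6 → max 1.8
B regrets: 1.2, 0.0, 0.9 → max 1.2
C regrets: 0.6, 1.5, 0.9 → max 1.5
D regrets: 1.6, 0.4, 0.0 → max 1.6
E regrets: 0.0, 0.8, 1.0 → max 1.0
F regrets: 0.3, 1.2, 0.1 → max 1.2
Smallest max regret = 1.0 → E.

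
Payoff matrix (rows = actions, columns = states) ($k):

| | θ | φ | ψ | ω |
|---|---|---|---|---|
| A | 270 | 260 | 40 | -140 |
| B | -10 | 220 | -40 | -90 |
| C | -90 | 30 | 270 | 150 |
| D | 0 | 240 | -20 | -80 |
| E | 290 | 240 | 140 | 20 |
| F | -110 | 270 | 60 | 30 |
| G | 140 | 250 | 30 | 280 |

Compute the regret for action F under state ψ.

Best payoff under ψ is 270.
Regret = 270 − 60 = 210.

210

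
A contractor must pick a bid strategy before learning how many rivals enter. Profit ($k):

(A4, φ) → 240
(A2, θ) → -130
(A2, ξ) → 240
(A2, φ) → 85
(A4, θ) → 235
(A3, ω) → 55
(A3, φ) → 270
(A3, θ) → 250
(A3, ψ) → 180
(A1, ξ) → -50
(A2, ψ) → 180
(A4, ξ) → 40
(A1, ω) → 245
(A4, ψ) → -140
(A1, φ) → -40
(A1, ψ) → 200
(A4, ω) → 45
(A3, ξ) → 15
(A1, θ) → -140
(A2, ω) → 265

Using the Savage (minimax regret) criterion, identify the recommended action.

Column bests: θ=250, φ=270, ψ=200, ω=265, ξ=240.
A1 regrets: 390, 310, 0, 20, 290 → max 390
A2 regrets: 380, 185, 20, 0, 0 → max 380
A3 regrets: 0, 0, 20, 210, 225 → max 225
A4 regrets: 15, 30, 340, 220, 200 → max 340
Smallest max regret = 225 → A3.

A3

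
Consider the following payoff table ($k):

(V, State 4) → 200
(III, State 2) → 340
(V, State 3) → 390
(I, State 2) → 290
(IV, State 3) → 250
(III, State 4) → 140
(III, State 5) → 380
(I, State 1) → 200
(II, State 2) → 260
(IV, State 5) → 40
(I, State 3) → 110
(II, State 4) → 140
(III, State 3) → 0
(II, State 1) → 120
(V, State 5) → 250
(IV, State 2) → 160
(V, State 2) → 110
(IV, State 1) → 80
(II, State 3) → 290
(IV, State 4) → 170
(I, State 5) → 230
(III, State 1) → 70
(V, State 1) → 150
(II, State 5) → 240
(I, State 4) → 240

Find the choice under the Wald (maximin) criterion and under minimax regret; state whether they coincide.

maximin → II; minimax regret → II (agree)

Row minima: I=110, II=120, III=0, IV=40, V=110
Best worst-case = 120 → II.
Column bests: State 1=200, State 2=340, State 3=390, State 4=240, State 5=380.
I regrets: 0, 50, 280, 0, 150 → max 280
II regrets: 80, 80, 100, 100, 140 → max 140
III regrets: 130, 0, 390, 100, 0 → max 390
IV regrets: 120, 180, 140, 70, 340 → max 340
V regrets: 50, 230, 0, 40, 130 → max 230
Smallest max regret = 140 → II.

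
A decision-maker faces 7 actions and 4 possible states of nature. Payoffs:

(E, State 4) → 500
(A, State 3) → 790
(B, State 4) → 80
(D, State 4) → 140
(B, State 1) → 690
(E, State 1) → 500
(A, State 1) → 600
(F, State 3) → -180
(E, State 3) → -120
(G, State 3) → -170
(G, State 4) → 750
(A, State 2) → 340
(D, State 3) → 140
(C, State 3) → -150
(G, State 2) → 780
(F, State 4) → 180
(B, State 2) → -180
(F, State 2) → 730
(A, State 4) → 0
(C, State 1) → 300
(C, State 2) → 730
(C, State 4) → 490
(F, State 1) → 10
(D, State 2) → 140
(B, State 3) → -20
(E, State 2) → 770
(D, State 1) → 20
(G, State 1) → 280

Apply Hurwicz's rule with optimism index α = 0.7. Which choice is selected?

A

A: 0.7·790 + 0.3·0 = 553
B: 0.7·690 + 0.3·(-180) = 429
C: 0.7·730 + 0.3·(-150) = 466
D: 0.7·140 + 0.3·20 = 104
E: 0.7·770 + 0.3·(-120) = 503
F: 0.7·730 + 0.3·(-180) = 457
G: 0.7·780 + 0.3·(-170) = 495
Highest Hurwicz score = 553 → A.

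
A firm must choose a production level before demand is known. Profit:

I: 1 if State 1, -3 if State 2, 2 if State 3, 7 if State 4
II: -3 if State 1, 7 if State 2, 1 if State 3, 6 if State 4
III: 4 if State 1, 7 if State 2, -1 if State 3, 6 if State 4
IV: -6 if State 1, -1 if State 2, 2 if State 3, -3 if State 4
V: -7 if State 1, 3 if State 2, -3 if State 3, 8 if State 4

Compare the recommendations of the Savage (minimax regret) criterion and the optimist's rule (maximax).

Column bests: State 1=4, State 2=7, State 3=2, State 4=8.
I regrets: 3, 10, 0, 1 → max 10
II regrets: 7, 0, 1, 2 → max 7
III regrets: 0, 0, 3, 2 → max 3
IV regrets: 10, 8, 0, 11 → max 11
V regrets: 11, 4, 5, 0 → max 11
Smallest max regret = 3 → III.
Row maxima: I=7, II=7, III=7, IV=2, V=8
Best best-case = 8 → V.

minimax regret → III; maximax → V (disagree)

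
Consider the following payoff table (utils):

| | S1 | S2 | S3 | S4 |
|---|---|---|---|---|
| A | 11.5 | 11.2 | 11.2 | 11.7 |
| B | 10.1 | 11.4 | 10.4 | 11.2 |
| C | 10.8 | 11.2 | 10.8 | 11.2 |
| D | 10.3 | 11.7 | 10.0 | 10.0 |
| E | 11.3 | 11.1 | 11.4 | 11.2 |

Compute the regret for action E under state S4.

Best payoff under S4 is 11.7.
Regret = 11.7 − 11.2 = 0.5.

0.5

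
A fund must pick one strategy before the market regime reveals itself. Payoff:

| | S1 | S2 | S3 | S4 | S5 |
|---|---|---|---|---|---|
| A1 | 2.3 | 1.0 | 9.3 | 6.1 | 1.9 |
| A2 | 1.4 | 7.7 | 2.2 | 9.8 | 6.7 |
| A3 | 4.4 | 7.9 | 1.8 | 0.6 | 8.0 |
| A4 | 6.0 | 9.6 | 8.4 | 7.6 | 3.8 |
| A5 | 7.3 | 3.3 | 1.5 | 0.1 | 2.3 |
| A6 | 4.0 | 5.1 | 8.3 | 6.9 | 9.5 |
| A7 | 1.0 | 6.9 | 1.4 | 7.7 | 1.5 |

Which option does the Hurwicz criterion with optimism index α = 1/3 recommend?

A6

A1: 1/3·9.3 + 2/3·1.0 = 113/30
A2: 1/3·9.8 + 2/3·1.4 = 4.2
A3: 1/3·8.0 + 2/3·0.6 = 46/15
A4: 1/3·9.6 + 2/3·3.8 = 86/15
A5: 1/3·7.3 + 2/3·0.1 = 2.5
A6: 1/3·9.5 + 2/3·4.0 = 35/6
A7: 1/3·7.7 + 2/3·1.0 = 97/30
Highest Hurwicz score = 35/6 → A6.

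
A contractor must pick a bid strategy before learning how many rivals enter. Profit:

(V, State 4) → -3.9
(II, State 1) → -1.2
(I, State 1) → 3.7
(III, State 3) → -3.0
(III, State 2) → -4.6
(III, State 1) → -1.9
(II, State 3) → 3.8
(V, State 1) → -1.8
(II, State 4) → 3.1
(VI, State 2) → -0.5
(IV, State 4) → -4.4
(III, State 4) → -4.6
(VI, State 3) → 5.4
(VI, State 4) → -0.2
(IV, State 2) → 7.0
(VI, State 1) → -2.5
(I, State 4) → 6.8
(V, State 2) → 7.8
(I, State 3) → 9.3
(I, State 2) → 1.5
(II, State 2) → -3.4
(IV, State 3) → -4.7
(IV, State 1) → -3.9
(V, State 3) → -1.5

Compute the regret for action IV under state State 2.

0.8

Best payoff under State 2 is 7.8.
Regret = 7.8 − 7.0 = 0.8.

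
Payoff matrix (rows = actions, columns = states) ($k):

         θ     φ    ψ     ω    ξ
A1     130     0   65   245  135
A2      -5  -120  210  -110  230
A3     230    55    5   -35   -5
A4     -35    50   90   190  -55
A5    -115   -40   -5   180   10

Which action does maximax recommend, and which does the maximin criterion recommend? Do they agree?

Row maxima: A1=245, A2=230, A3=230, A4=190, A5=180
Best best-case = 245 → A1.
Row minima: A1=0, A2=-120, A3=-35, A4=-55, A5=-115
Best worst-case = 0 → A1.

maximax → A1; maximin → A1 (agree)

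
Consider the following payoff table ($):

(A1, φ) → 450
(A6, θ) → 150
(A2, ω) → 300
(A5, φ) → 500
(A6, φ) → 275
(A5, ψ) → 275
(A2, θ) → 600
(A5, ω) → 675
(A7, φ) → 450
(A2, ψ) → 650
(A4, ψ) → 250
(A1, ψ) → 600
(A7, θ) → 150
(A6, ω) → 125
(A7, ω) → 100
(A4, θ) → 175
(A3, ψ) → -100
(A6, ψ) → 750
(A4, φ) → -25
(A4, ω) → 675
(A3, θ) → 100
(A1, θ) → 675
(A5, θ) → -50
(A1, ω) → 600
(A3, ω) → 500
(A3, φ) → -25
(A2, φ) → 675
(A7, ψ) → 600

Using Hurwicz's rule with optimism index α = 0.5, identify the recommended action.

A1

A1: 0.5·675 + 0.5·450 = 562.5
A2: 0.5·675 + 0.5·300 = 487.5
A3: 0.5·500 + 0.5·(-100) = 200
A4: 0.5·675 + 0.5·(-25) = 325
A5: 0.5·675 + 0.5·(-50) = 312.5
A6: 0.5·750 + 0.5·125 = 437.5
A7: 0.5·600 + 0.5·100 = 350
Highest Hurwicz score = 562.5 → A1.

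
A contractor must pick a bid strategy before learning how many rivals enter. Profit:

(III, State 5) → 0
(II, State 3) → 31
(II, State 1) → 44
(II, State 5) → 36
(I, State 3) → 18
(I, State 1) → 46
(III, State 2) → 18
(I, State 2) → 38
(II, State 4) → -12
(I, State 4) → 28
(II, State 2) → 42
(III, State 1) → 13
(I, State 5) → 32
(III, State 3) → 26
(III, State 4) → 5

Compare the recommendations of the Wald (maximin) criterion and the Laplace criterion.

maximin → I; laplace → I (agree)

Row minima: I=18, II=-12, III=0
Best worst-case = 18 → I.
Row averages: I=32.4, II=28.2, III=12.4
Highest average = 32.4 → I.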